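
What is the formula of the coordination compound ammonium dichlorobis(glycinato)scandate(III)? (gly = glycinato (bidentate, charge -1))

NH4[ScCl2(gly)2]

Ligands: 2 glycinato (gly, -1), 2 chloro (Cl, -1). Ligand charge sum = -4.
With Sc in oxidation state +3, the complex ion is [Sc...]^1−.
Charge balance with ammonium (+1) requires 1 complex ion per 1 ammonium.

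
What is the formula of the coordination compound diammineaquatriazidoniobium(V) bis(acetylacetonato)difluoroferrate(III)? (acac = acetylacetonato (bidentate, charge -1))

[Nb(H2O)(N3)3(NH3)2][Fe(acac)2F2]2

Cation [Nb…]: ligand charges -3, Nb(V) ⇒ ion charge 2+.
Anion [Fe…]: ligand charges -4, Fe(III) ⇒ ion charge 1−.
One 2+ cation requires 2 of the 1− anion.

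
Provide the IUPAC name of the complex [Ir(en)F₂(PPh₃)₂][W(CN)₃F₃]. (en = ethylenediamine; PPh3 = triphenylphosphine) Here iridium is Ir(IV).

Ir is given as +4; the cation's ligand charges sum to -2, so the complex cation is 2+.
A 1:1 salt means the anion carries the equal and opposite charge, 2−.
Anion: ligand charges sum to -6; for the ion to be 2−, W = +4.

(ethylenediamine)difluorobis(triphenylphosphine)iridium(IV) tricyanotrifluorotungstate(IV)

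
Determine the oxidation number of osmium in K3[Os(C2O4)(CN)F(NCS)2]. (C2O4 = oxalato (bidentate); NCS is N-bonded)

+3

3 potassium outside the brackets (+1 each) → the complex ion is 3−.
Ligand charges: 1×C2O4 = -2; 2×NCS = -2; 1×F = -1; 1×CN = -1; sum -6.
Os + (-6) = 3− ⇒ Os is +3.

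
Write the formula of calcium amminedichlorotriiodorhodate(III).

Ligands: 1 ammine (NH3, neutral), 2 chloro (Cl, -1), 3 iodo (I, -1). Ligand charge sum = -5.
With Rh in oxidation state +3, the complex ion is [Rh...]^2−.
Charge balance with calcium (+2) requires 1 complex ion per 1 calcium.

Ca[RhCl2I3(NH3)]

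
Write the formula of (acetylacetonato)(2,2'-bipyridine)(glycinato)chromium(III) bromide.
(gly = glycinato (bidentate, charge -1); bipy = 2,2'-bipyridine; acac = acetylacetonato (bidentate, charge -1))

Ligands: 1 glycinato (gly, -1), 1 2,2'-bipyridine (bipy, neutral), 1 acetylacetonato (acac, -1). Ligand charge sum = -2.
With Cr in oxidation state +3, the complex ion is [Cr...]^1+.
Charge balance with bromide (-1) requires 1 complex ion per 1 bromide.

[Cr(acac)(bipy)(gly)]Br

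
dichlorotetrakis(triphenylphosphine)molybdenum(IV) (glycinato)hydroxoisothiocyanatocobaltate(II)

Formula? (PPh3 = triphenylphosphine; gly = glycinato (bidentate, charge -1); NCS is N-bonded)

[MoCl2(PPh3)4][Co(gly)(NCS)(OH)]2

Cation [Mo…]: ligand charges -2, Mo(IV) ⇒ ion charge 2+.
Anion [Co…]: ligand charges -3, Co(II) ⇒ ion charge 1−.
One 2+ cation requires 2 of the 1− anion.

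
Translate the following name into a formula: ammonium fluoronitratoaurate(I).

Ligands: 1 nitrato (NO3, -1), 1 fluoro (F, -1). Ligand charge sum = -2.
With Au in oxidation state +1, the complex ion is [Au...]^1−.
Charge balance with ammonium (+1) requires 1 complex ion per 1 ammonium.

NH4[AuF(NO3)]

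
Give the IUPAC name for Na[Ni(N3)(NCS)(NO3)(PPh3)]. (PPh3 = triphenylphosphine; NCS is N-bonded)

sodium azidoisothiocyanatonitrato(triphenylphosphine)nickelate(II)

The 1 sodium counter-ion carries a total charge of +1, so each complex ion is 1−.
Ligand charges: 1×nitrato (-1 each), 1×triphenylphosphine (neutral), 1×isothiocyanato (-1 each), 1×azido (-1 each); total -3. So Ni + (-3) = 1−, giving Ni = +2.
The complex ion is anionic, so nickel takes the -ate form nickelate(II).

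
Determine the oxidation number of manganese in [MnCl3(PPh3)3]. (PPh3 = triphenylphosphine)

No counter-ion: the bracketed complex is neutral.
Ligand charges: 3×PPh3 neutral; 3×Cl = -3; sum -3.
Mn + (-3) = 0 ⇒ Mn is +3.

+3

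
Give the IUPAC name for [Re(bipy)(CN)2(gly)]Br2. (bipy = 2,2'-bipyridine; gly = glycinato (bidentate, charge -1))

The 2 bromide counter-ions carry a total charge of -2, so each complex ion is 2+.
Ligand charges: 2×cyano (-1 each), 1×2,2'-bipyridine (neutral), 1×glycinato (-1 each); total -3. So Re + (-3) = 2+, giving Re = +5.
Ligands are named alphabetically: bipyridine before cyano before glycinato.

(2,2'-bipyridine)dicyano(glycinato)rhenium(V) bromide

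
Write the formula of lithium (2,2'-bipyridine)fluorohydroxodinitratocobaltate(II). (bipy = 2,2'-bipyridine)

Ligands: 1 fluoro (F, -1), 1 hydroxo (OH, -1), 1 2,2'-bipyridine (bipy, neutral), 2 nitrato (NO3, -1). Ligand charge sum = -4.
With Co in oxidation state +2, the complex ion is [Co...]^2−.
Charge balance with lithium (+1) requires 1 complex ion per 2 lithium.

Li2[Co(bipy)F(NO3)2(OH)]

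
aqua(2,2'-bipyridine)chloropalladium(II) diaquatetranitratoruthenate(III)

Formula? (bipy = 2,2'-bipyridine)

Cation [Pd…]: ligand charges -1, Pd(II) ⇒ ion charge 1+.
Anion [Ru…]: ligand charges -4, Ru(III) ⇒ ion charge 1−.

[Pd(bipy)Cl(H2O)][Ru(H2O)2(NO3)4]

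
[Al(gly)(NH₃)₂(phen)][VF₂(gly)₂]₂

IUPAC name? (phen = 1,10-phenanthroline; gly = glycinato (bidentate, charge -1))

Aluminium is always +3 in its complexes; the cation's ligand charges sum to -1, so the complex cation is 2+.
With 2 anions per cation, each anion must be 2/2 = 1−.
Anion: ligand charges sum to -4; for the ion to be 1−, V = +3.

diammine(glycinato)(1,10-phenanthroline)aluminium(III) difluorobis(glycinato)vanadate(III)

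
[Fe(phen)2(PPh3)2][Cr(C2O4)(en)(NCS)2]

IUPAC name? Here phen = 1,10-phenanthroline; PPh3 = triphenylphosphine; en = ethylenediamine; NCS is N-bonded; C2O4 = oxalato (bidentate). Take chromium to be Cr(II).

bis(1,10-phenanthroline)bis(triphenylphosphine)iron(II) (ethylenediamine)diisothiocyanatooxalatochromate(II)

Cr is given as +2; the anion's ligand charges sum to -4, so the complex anion is 2−.
A 1:1 salt means the cation carries the equal and opposite charge, 2+.
Cation: ligand charges sum to 0; for the ion to be 2+, Fe = +2.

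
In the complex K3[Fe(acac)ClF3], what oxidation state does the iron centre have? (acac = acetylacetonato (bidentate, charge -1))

3 potassium outside the brackets (+1 each) → the complex ion is 3−.
Ligand charges: 1×Cl = -1; 3×F = -3; 1×acac = -1; sum -5.
Fe + (-5) = 3− ⇒ Fe is +2.

+2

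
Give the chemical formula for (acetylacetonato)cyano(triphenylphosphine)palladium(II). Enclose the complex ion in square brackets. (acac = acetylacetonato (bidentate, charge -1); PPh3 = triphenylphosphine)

Ligands: 1 cyano (CN, -1), 1 acetylacetonato (acac, -1), 1 triphenylphosphine (PPh3, neutral). Ligand charge sum = -2.
With Pd in oxidation state +2, the complex ion is [Pd...].

[Pd(acac)(CN)(PPh3)]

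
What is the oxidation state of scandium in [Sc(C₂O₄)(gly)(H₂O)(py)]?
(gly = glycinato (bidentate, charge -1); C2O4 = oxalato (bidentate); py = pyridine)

+3

No counter-ion: the bracketed complex is neutral.
Ligand charges: 1×gly = -1; 1×C2O4 = -2; 1×py neutral; 1×H2O neutral; sum -3.
Sc + (-3) = 0 ⇒ Sc is +3.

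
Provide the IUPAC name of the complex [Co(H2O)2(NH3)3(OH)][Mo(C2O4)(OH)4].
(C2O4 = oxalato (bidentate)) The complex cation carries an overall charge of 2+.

Both ions are complex: the cation is named first with the plain metal name, the anion second with the -ate form; each ion's ligands are alphabetised independently.
The complex cation is given as 2+; its ligand charges sum to -1, so Co = +3.
A 1:1 salt means the anion carries the equal and opposite charge, 2−.
Anion: ligand charges sum to -6; for the ion to be 2−, Mo = +4.

triamminediaquahydroxocobalt(III) tetrahydroxooxalatomolybdate(IV)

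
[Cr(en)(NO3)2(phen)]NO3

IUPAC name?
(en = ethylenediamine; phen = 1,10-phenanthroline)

(ethylenediamine)dinitrato(1,10-phenanthroline)chromium(III) nitrate

The 1 nitrate counter-ion carries a total charge of -1, so each complex ion is 1+.
Ligand charges: 1×ethylenediamine (neutral), 2×nitrato (-1 each), 1×1,10-phenanthroline (neutral); total -2. So Cr + (-2) = 1+, giving Cr = +3.
Ligands are named alphabetically: ethylenediamine before nitrato before phenanthroline.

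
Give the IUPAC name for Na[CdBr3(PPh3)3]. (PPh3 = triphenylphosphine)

The 1 sodium counter-ion carries a total charge of +1, so each complex ion is 1−.
Ligand charges: 3×triphenylphosphine (neutral), 3×bromo (-1 each); total -3. So Cd + (-3) = 1−, giving Cd = +2.
The complex ion is anionic, so cadmium takes the -ate form cadmate(II).

sodium tribromotris(triphenylphosphine)cadmate(II)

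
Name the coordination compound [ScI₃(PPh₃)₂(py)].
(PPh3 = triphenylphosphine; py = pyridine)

triiodo(pyridine)bis(triphenylphosphine)scandium(III)

There is no counter-ion, so the complex is neutral overall.
Ligand charges: 3×iodo (-1 each), 2×triphenylphosphine (neutral), 1×pyridine (neutral); total -3. So Sc + (-3) = 0, giving Sc = +3.
Ligands are named alphabetically: iodo before pyridine before triphenylphosphine.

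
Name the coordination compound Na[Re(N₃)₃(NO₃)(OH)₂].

sodium triazidodihydroxonitratorhenate(V)

The 1 sodium counter-ion carries a total charge of +1, so each complex ion is 1−.
Ligand charges: 2×hydroxo (-1 each), 3×azido (-1 each), 1×nitrato (-1 each); total -6. So Re + (-6) = 1−, giving Re = +5.
Ligands are named alphabetically: azido before hydroxo before nitrato.
The complex ion is anionic, so rhenium takes the -ate form rhenate(V).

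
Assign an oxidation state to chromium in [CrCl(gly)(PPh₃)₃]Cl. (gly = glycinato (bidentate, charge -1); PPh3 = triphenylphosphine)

+3

1 chloride outside the brackets (-1 each) → the complex ion is 1+.
Ligand charges: 1×gly = -1; 3×PPh3 neutral; 1×Cl = -1; sum -2.
Cr + (-2) = 1+ ⇒ Cr is +3.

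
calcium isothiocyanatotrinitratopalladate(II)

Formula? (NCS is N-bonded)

Ca[Pd(NCS)(NO3)3]

Ligands: 3 nitrato (NO3, -1), 1 isothiocyanato (NCS, -1). Ligand charge sum = -4.
With Pd in oxidation state +2, the complex ion is [Pd...]^2−.
Charge balance with calcium (+2) requires 1 complex ion per 1 calcium.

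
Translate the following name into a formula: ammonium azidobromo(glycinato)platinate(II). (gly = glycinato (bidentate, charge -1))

NH4[PtBr(gly)(N3)]

Ligands: 1 azido (N3, -1), 1 glycinato (gly, -1), 1 bromo (Br, -1). Ligand charge sum = -3.
With Pt in oxidation state +2, the complex ion is [Pt...]^1−.
Charge balance with ammonium (+1) requires 1 complex ion per 1 ammonium.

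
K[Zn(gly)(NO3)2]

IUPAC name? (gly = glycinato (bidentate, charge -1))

potassium (glycinato)dinitratozincate(II)

The 1 potassium counter-ion carries a total charge of +1, so each complex ion is 1−.
Ligand charges: 1×glycinato (-1 each), 2×nitrato (-1 each); total -3. So Zn + (-3) = 1−, giving Zn = +2.
Ligands are named alphabetically: glycinato before nitrato.
The complex ion is anionic, so zinc takes the -ate form zincate(II).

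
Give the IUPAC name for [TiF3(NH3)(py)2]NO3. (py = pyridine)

amminetrifluorobis(pyridine)titanium(IV) nitrate

The 1 nitrate counter-ion carries a total charge of -1, so each complex ion is 1+.
Ligand charges: 2×pyridine (neutral), 3×fluoro (-1 each), 1×ammine (neutral); total -3. So Ti + (-3) = 1+, giving Ti = +4.
Ligands are named alphabetically: ammine before fluoro before pyridine.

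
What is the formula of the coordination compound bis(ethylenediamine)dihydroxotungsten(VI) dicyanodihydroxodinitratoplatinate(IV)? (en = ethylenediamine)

Cation [W…]: ligand charges -2, W(VI) ⇒ ion charge 4+.
Anion [Pt…]: ligand charges -6, Pt(IV) ⇒ ion charge 2−.

[W(en)2(OH)2][Pt(CN)2(NO3)2(OH)2]2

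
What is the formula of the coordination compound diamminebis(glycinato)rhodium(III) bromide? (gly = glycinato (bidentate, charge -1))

Ligands: 2 ammine (NH3, neutral), 2 glycinato (gly, -1). Ligand charge sum = -2.
With Rh in oxidation state +3, the complex ion is [Rh...]^1+.
Charge balance with bromide (-1) requires 1 complex ion per 1 bromide.

[Rh(gly)2(NH3)2]Br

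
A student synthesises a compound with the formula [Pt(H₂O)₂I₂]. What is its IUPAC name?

diaquadiiodoplatinum(II)

There is no counter-ion, so the complex is neutral overall.
Ligand charges: 2×iodo (-1 each), 2×aqua (neutral); total -2. So Pt + (-2) = 0, giving Pt = +2.
Ligands are named alphabetically: aqua before iodo.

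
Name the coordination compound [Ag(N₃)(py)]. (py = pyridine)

There is no counter-ion, so the complex is neutral overall.
Ligand charges: 1×pyridine (neutral), 1×azido (-1 each); total -1. So Ag + (-1) = 0, giving Ag = +1.
Ligands are named alphabetically: azido before pyridine.

azido(pyridine)silver(I)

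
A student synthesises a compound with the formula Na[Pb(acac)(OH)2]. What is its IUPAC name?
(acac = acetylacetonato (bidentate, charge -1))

The 1 sodium counter-ion carries a total charge of +1, so each complex ion is 1−.
Ligand charges: 2×hydroxo (-1 each), 1×acetylacetonato (-1 each); total -3. So Pb + (-3) = 1−, giving Pb = +2.
Ligands are named alphabetically: acetylacetonato before hydroxo.
The complex ion is anionic, so lead takes the -ate form plumbate(II).

sodium (acetylacetonato)dihydroxoplumbate(II)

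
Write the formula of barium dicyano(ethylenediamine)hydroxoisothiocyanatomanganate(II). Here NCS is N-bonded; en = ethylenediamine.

Ba[Mn(CN)2(en)(NCS)(OH)]

Ligands: 2 cyano (CN, -1), 1 isothiocyanato (NCS, -1), 1 hydroxo (OH, -1), 1 ethylenediamine (en, neutral). Ligand charge sum = -4.
Charge balance with barium (+2) requires 1 complex ion per 1 barium.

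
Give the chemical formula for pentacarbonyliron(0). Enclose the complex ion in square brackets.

[Fe(CO)5]

Ligands: 5 carbonyl (CO, neutral). Ligand charge sum = 0.
With Fe in oxidation state 0, the complex ion is [Fe...].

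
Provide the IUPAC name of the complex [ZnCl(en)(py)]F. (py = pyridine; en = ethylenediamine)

chloro(ethylenediamine)(pyridine)zinc(II) fluoride

The 1 fluoride counter-ion carries a total charge of -1, so each complex ion is 1+.
Ligand charges: 1×chloro (-1 each), 1×pyridine (neutral), 1×ethylenediamine (neutral); total -1. So Zn + (-1) = 1+, giving Zn = +2.
Ligands are named alphabetically: chloro before ethylenediamine before pyridine.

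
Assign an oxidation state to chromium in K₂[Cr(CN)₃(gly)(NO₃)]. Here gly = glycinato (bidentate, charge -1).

+3

2 potassium outside the brackets (+1 each) → the complex ion is 2−.
Ligand charges: 3×CN = -3; 1×NO3 = -1; 1×gly = -1; sum -5.
Cr + (-5) = 2− ⇒ Cr is +3.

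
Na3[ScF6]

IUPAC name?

sodium hexafluoroscandate(III)

The 3 sodium counter-ions carry a total charge of +3, so each complex ion is 3−.
Ligand charges: 6×fluoro (-1 each); total -6. So Sc + (-6) = 3−, giving Sc = +3.
The complex ion is anionic, so scandium takes the -ate form scandate(III).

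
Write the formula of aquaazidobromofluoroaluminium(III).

Ligands: 1 azido (N3, -1), 1 bromo (Br, -1), 1 fluoro (F, -1), 1 aqua (H2O, neutral). Ligand charge sum = -3.
With Al in oxidation state +3, the complex ion is [Al...].

[AlBrF(H2O)(N3)]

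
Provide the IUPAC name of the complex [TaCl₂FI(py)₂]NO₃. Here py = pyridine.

dichlorofluoroiodobis(pyridine)tantalum(V) nitrate

The 1 nitrate counter-ion carries a total charge of -1, so each complex ion is 1+.
Ligand charges: 2×pyridine (neutral), 1×iodo (-1 each), 2×chloro (-1 each), 1×fluoro (-1 each); total -4. So Ta + (-4) = 1+, giving Ta = +5.
Ligands are named alphabetically: chloro before fluoro before iodo before pyridine.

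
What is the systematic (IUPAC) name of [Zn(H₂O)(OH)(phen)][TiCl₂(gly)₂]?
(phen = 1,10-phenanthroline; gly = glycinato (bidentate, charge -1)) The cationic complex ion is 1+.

The complex cation is given as 1+; its ligand charges sum to -1, so Zn = +2.
A 1:1 salt means the anion carries the equal and opposite charge, 1−.
Anion: ligand charges sum to -4; for the ion to be 1−, Ti = +3.

aquahydroxo(1,10-phenanthroline)zinc(II) dichlorobis(glycinato)titanate(III)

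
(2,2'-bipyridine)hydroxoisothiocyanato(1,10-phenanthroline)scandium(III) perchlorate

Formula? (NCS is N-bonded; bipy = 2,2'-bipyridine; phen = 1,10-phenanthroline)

Ligands: 1 isothiocyanato (NCS, -1), 1 2,2'-bipyridine (bipy, neutral), 1 1,10-phenanthroline (phen, neutral), 1 hydroxo (OH, -1). Ligand charge sum = -2.
With Sc in oxidation state +3, the complex ion is [Sc...]^1+.
Charge balance with perchlorate (-1) requires 1 complex ion per 1 perchlorate.

[Sc(bipy)(NCS)(OH)(phen)]ClO4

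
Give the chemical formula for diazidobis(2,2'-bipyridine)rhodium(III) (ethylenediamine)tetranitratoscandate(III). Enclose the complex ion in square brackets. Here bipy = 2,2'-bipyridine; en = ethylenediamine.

Cation [Rh…]: ligand charges -2, Rh(III) ⇒ ion charge 1+.
Anion [Sc…]: ligand charges -4, Sc(III) ⇒ ion charge 1−.

[Rh(bipy)2(N3)2][Sc(en)(NO3)4]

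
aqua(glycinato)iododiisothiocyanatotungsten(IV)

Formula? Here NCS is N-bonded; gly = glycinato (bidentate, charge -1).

[W(gly)(H2O)I(NCS)2]

Ligands: 2 isothiocyanato (NCS, -1), 1 glycinato (gly, -1), 1 aqua (H2O, neutral), 1 iodo (I, -1). Ligand charge sum = -4.
With W in oxidation state +4, the complex ion is [W...].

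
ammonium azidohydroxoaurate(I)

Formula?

NH4[Au(N3)(OH)]

Ligands: 1 azido (N3, -1), 1 hydroxo (OH, -1). Ligand charge sum = -2.
With Au in oxidation state +1, the complex ion is [Au...]^1−.
Charge balance with ammonium (+1) requires 1 complex ion per 1 ammonium.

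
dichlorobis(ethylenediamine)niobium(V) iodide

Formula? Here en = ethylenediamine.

[NbCl2(en)2]I3

Ligands: 2 chloro (Cl, -1), 2 ethylenediamine (en, neutral). Ligand charge sum = -2.
With Nb in oxidation state +5, the complex ion is [Nb...]^3+.
Charge balance with iodide (-1) requires 1 complex ion per 3 iodide.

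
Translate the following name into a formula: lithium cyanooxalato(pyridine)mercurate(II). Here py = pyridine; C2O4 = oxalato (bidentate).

Li[Hg(C2O4)(CN)(py)]

Ligands: 1 pyridine (py, neutral), 1 oxalato (C2O4, -2), 1 cyano (CN, -1). Ligand charge sum = -3.
Charge balance with lithium (+1) requires 1 complex ion per 1 lithium.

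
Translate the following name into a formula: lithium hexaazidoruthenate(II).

Li4[Ru(N3)6]

Ligands: 6 azido (N3, -1). Ligand charge sum = -6.
With Ru in oxidation state +2, the complex ion is [Ru...]^4−.
Charge balance with lithium (+1) requires 1 complex ion per 4 lithium.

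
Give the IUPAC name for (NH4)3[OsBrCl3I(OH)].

ammonium bromotrichlorohydroxoiodoosmate(III)

The 3 ammonium counter-ions carry a total charge of +3, so each complex ion is 3−.
Ligand charges: 1×bromo (-1 each), 3×chloro (-1 each), 1×hydroxo (-1 each), 1×iodo (-1 each); total -6. So Os + (-6) = 3−, giving Os = +3.
Ligands are named alphabetically: bromo before chloro before hydroxo before iodo.
The complex ion is anionic, so osmium takes the -ate form osmate(III).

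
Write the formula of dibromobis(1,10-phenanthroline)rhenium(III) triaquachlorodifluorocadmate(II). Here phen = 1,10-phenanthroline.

[ReBr2(phen)2][CdClF2(H2O)3]

Cation [Re…]: ligand charges -2, Re(III) ⇒ ion charge 1+.
Anion [Cd…]: ligand charges -3, Cd(II) ⇒ ion charge 1−.
One 1+ cation balances one 1− anion.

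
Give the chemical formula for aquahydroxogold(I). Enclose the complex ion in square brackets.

Ligands: 1 hydroxo (OH, -1), 1 aqua (H2O, neutral). Ligand charge sum = -1.
With Au in oxidation state +1, the complex ion is [Au...].

[Au(H2O)(OH)]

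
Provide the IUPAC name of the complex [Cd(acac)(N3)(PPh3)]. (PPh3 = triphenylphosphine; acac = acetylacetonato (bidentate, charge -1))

(acetylacetonato)azido(triphenylphosphine)cadmium(II)

There is no counter-ion, so the complex is neutral overall.
Ligand charges: 1×azido (-1 each), 1×triphenylphosphine (neutral), 1×acetylacetonato (-1 each); total -2. So Cd + (-2) = 0, giving Cd = +2.
Ligands are named alphabetically: acetylacetonato before azido before triphenylphosphine.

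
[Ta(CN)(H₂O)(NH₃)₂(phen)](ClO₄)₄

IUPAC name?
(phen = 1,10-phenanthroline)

diammineaquacyano(1,10-phenanthroline)tantalum(V) perchlorate

The 4 perchlorate counter-ions carry a total charge of -4, so each complex ion is 4+.
Ligand charges: 1×aqua (neutral), 1×1,10-phenanthroline (neutral), 1×cyano (-1 each), 2×ammine (neutral); total -1. So Ta + (-1) = 4+, giving Ta = +5.
Ligands are named alphabetically: ammine before aqua before cyano before phenanthroline.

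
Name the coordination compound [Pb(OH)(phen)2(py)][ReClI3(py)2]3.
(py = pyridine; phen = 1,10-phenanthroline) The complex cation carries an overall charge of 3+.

Both ions are complex: the cation is named first with the plain metal name, the anion second with the -ate form; each ion's ligands are alphabetised independently.
The complex cation is given as 3+; its ligand charges sum to -1, so Pb = +4.
With 3 anions per cation, each anion must be 3/3 = 1−.
Anion: ligand charges sum to -4; for the ion to be 1−, Re = +3.

hydroxobis(1,10-phenanthroline)(pyridine)lead(IV) chlorotriiodobis(pyridine)rhenate(III)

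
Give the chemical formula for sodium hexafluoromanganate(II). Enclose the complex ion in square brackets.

Ligands: 6 fluoro (F, -1). Ligand charge sum = -6.
With Mn in oxidation state +2, the complex ion is [Mn...]^4−.
Charge balance with sodium (+1) requires 1 complex ion per 4 sodium.

Na4[MnF6]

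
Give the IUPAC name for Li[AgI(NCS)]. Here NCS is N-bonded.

lithium iodoisothiocyanatoargentate(I)

The 1 lithium counter-ion carries a total charge of +1, so each complex ion is 1−.
Ligand charges: 1×isothiocyanato (-1 each), 1×iodo (-1 each); total -2. So Ag + (-2) = 1−, giving Ag = +1.
Ligands are named alphabetically: iodo before isothiocyanato.
The complex ion is anionic, so silver takes the -ate form argentate(I).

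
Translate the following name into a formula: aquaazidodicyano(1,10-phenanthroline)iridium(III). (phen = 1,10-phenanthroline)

Ligands: 1 azido (N3, -1), 2 cyano (CN, -1), 1 1,10-phenanthroline (phen, neutral), 1 aqua (H2O, neutral). Ligand charge sum = -3.
With Ir in oxidation state +3, the complex ion is [Ir...].

[Ir(CN)2(H2O)(N3)(phen)]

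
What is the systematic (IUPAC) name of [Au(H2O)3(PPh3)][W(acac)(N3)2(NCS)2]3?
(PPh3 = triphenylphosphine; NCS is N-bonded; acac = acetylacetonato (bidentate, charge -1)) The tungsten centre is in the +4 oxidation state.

triaqua(triphenylphosphine)gold(III) (acetylacetonato)diazidodiisothiocyanatotungstate(IV)

W is given as +4; the anion's ligand charges sum to -5, so the complex anion is 1−.
With 3 anions per cation, the cation must be 3×1 = 3+.
Cation: ligand charges sum to 0; for the ion to be 3+, Au = +3.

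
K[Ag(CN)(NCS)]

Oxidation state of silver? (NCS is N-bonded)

1 potassium outside the brackets (+1 each) → the complex ion is 1−.
Ligand charges: 1×CN = -1; 1×NCS = -1; sum -2.
Ag + (-2) = 1− ⇒ Ag is +1.

+1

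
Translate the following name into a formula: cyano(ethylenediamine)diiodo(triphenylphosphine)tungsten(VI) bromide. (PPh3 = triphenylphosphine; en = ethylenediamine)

[W(CN)(en)I2(PPh3)]Br3

Ligands: 1 triphenylphosphine (PPh3, neutral), 2 iodo (I, -1), 1 cyano (CN, -1), 1 ethylenediamine (en, neutral). Ligand charge sum = -3.
With W in oxidation state +6, the complex ion is [W...]^3+.
Charge balance with bromide (-1) requires 1 complex ion per 3 bromide.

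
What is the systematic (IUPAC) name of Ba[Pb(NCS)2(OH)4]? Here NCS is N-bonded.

barium tetrahydroxodiisothiocyanatoplumbate(IV)

The 1 barium counter-ion carries a total charge of +2, so each complex ion is 2−.
Ligand charges: 2×isothiocyanato (-1 each), 4×hydroxo (-1 each); total -6. So Pb + (-6) = 2−, giving Pb = +4.
Ligands are named alphabetically: hydroxo before isothiocyanato.
The complex ion is anionic, so lead takes the -ate form plumbate(IV).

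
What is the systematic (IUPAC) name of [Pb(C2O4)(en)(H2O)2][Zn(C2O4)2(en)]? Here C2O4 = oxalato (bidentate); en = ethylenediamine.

diaqua(ethylenediamine)oxalatolead(IV) (ethylenediamine)dioxalatozincate(II)

Both ions are complex: the cation is named first with the plain metal name, the anion second with the -ate form; each ion's ligands are alphabetised independently.
Zinc is always +2 in its complexes; the anion's ligand charges sum to -4, so the complex anion is 2−.
A 1:1 salt means the cation carries the equal and opposite charge, 2+.
Cation: ligand charges sum to -2; for the ion to be 2+, Pb = +4.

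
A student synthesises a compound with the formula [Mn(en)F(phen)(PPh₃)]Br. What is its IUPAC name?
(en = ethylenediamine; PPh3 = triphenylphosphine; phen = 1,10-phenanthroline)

(ethylenediamine)fluoro(1,10-phenanthroline)(triphenylphosphine)manganese(II) bromide

The 1 bromide counter-ion carries a total charge of -1, so each complex ion is 1+.
Ligand charges: 1×ethylenediamine (neutral), 1×triphenylphosphine (neutral), 1×1,10-phenanthroline (neutral), 1×fluoro (-1 each); total -1. So Mn + (-1) = 1+, giving Mn = +2.
Ligands are named alphabetically: ethylenediamine before fluoro before phenanthroline before triphenylphosphine.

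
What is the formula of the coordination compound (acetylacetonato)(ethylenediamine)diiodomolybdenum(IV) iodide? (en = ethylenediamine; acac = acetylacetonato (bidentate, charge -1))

[Mo(acac)(en)I2]I

Ligands: 1 ethylenediamine (en, neutral), 1 acetylacetonato (acac, -1), 2 iodo (I, -1). Ligand charge sum = -3.
Charge balance with iodide (-1) requires 1 complex ion per 1 iodide.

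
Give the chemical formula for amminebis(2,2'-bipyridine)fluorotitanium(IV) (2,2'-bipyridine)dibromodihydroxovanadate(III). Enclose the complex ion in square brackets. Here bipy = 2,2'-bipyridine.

[Ti(bipy)2F(NH3)][V(bipy)Br2(OH)2]3

Cation [Ti…]: ligand charges -1, Ti(IV) ⇒ ion charge 3+.
Anion [V…]: ligand charges -4, V(III) ⇒ ion charge 1−.
One 3+ cation requires 3 of the 1− anion.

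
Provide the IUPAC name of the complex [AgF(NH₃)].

amminefluorosilver(I)

There is no counter-ion, so the complex is neutral overall.
Ligand charges: 1×fluoro (-1 each), 1×ammine (neutral); total -1. So Ag + (-1) = 0, giving Ag = +1.
Ligands are named alphabetically: ammine before fluoro.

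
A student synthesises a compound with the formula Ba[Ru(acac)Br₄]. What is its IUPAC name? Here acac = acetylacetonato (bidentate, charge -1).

barium (acetylacetonato)tetrabromoruthenate(III)

The 1 barium counter-ion carries a total charge of +2, so each complex ion is 2−.
Ligand charges: 1×acetylacetonato (-1 each), 4×bromo (-1 each); total -5. So Ru + (-5) = 2−, giving Ru = +3.
The complex ion is anionic, so ruthenium takes the -ate form ruthenate(III).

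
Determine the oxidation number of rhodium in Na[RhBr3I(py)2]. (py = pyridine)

+3

1 sodium outside the brackets (+1 each) → the complex ion is 1−.
Ligand charges: 1×I = -1; 3×Br = -3; 2×py neutral; sum -4.
Rh + (-4) = 1− ⇒ Rh is +3.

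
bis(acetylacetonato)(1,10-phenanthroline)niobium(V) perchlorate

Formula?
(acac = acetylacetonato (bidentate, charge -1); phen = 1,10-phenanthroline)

Ligands: 2 acetylacetonato (acac, -1), 1 1,10-phenanthroline (phen, neutral). Ligand charge sum = -2.
With Nb in oxidation state +5, the complex ion is [Nb...]^3+.
Charge balance with perchlorate (-1) requires 1 complex ion per 3 perchlorate.

[Nb(acac)2(phen)](ClO4)3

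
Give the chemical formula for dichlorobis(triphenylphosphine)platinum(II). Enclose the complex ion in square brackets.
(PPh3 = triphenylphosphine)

[PtCl2(PPh3)2]

Ligands: 2 triphenylphosphine (PPh3, neutral), 2 chloro (Cl, -1). Ligand charge sum = -2.
With Pt in oxidation state +2, the complex ion is [Pt...].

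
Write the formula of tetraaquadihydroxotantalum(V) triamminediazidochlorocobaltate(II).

Cation [Ta…]: ligand charges -2, Ta(V) ⇒ ion charge 3+.
Anion [Co…]: ligand charges -3, Co(II) ⇒ ion charge 1−.

[Ta(H2O)4(OH)2][CoCl(N3)2(NH3)3]3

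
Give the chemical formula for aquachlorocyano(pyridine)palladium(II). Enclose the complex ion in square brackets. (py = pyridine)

[PdCl(CN)(H2O)(py)]

Ligands: 1 cyano (CN, -1), 1 aqua (H2O, neutral), 1 pyridine (py, neutral), 1 chloro (Cl, -1). Ligand charge sum = -2.
With Pd in oxidation state +2, the complex ion is [Pd...].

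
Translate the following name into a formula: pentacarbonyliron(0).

Ligands: 5 carbonyl (CO, neutral). Ligand charge sum = 0.
With Fe in oxidation state 0, the complex ion is [Fe...].

[Fe(CO)5]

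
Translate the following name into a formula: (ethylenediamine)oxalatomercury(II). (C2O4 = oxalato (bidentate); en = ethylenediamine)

Ligands: 1 oxalato (C2O4, -2), 1 ethylenediamine (en, neutral). Ligand charge sum = -2.
With Hg in oxidation state +2, the complex ion is [Hg...].

[Hg(C2O4)(en)]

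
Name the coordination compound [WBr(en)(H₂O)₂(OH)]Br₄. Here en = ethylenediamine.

The 4 bromide counter-ions carry a total charge of -4, so each complex ion is 4+.
Ligand charges: 1×ethylenediamine (neutral), 1×bromo (-1 each), 1×hydroxo (-1 each), 2×aqua (neutral); total -2. So W + (-2) = 4+, giving W = +6.
Ligands are named alphabetically: aqua before bromo before ethylenediamine before hydroxo.

diaquabromo(ethylenediamine)hydroxotungsten(VI) bromide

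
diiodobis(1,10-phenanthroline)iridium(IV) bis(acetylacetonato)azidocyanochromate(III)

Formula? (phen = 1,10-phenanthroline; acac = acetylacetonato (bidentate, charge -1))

[IrI2(phen)2][Cr(acac)2(CN)(N3)]2

Cation [Ir…]: ligand charges -2, Ir(IV) ⇒ ion charge 2+.
Anion [Cr…]: ligand charges -4, Cr(III) ⇒ ion charge 1−.
One 2+ cation requires 2 of the 1− anion.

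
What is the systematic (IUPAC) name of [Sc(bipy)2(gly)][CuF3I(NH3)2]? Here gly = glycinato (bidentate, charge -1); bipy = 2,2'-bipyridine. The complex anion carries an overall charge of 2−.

Both ions are complex: the cation is named first with the plain metal name, the anion second with the -ate form; each ion's ligands are alphabetised independently.
The complex anion is given as 2−; its ligand charges sum to -4, so Cu = +2.
A 1:1 salt means the cation carries the equal and opposite charge, 2+.
Cation: ligand charges sum to -1; for the ion to be 2+, Sc = +3.

bis(2,2'-bipyridine)(glycinato)scandium(III) diamminetrifluoroiodocuprate(II)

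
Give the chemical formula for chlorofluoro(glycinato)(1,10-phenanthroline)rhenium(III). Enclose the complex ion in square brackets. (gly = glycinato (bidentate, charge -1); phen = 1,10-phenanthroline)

Ligands: 1 glycinato (gly, -1), 1 fluoro (F, -1), 1 chloro (Cl, -1), 1 1,10-phenanthroline (phen, neutral). Ligand charge sum = -3.
With Re in oxidation state +3, the complex ion is [Re...].

[ReClF(gly)(phen)]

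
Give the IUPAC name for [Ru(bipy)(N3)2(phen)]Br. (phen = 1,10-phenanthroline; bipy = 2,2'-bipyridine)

The 1 bromide counter-ion carries a total charge of -1, so each complex ion is 1+.
Ligand charges: 1×1,10-phenanthroline (neutral), 1×2,2'-bipyridine (neutral), 2×azido (-1 each); total -2. So Ru + (-2) = 1+, giving Ru = +3.
Ligands are named alphabetically: azido before bipyridine before phenanthroline.

diazido(2,2'-bipyridine)(1,10-phenanthroline)ruthenium(III) bromide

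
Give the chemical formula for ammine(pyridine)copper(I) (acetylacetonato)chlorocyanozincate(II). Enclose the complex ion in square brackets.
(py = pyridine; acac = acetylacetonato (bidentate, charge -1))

[Cu(NH3)(py)][Zn(acac)Cl(CN)]

Cation [Cu…]: ligand charges 0, Cu(I) ⇒ ion charge 1+.
Anion [Zn…]: ligand charges -3, Zn(II) ⇒ ion charge 1−.
One 1+ cation balances one 1− anion.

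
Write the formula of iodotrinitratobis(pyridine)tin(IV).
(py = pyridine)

[SnI(NO3)3(py)2]

Ligands: 2 pyridine (py, neutral), 1 iodo (I, -1), 3 nitrato (NO3, -1). Ligand charge sum = -4.
With Sn in oxidation state +4, the complex ion is [Sn...].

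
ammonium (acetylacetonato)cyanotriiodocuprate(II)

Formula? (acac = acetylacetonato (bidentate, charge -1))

Ligands: 1 acetylacetonato (acac, -1), 3 iodo (I, -1), 1 cyano (CN, -1). Ligand charge sum = -5.
With Cu in oxidation state +2, the complex ion is [Cu...]^3−.
Charge balance with ammonium (+1) requires 1 complex ion per 3 ammonium.

(NH4)3[Cu(acac)(CN)I3]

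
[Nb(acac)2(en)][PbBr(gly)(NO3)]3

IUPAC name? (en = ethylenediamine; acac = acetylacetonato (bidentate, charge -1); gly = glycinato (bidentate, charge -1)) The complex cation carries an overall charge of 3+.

bis(acetylacetonato)(ethylenediamine)niobium(V) bromo(glycinato)nitratoplumbate(II)

The complex cation is given as 3+; its ligand charges sum to -2, so Nb = +5.
With 3 anions per cation, each anion must be 3/3 = 1−.
Anion: ligand charges sum to -3; for the ion to be 1−, Pb = +2.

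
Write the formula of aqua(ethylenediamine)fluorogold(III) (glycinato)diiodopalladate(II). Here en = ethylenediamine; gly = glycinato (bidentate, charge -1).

Cation [Au…]: ligand charges -1, Au(III) ⇒ ion charge 2+.
Anion [Pd…]: ligand charges -3, Pd(II) ⇒ ion charge 1−.
One 2+ cation requires 2 of the 1− anion.

[Au(en)F(H2O)][Pd(gly)I2]2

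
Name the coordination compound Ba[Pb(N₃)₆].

barium hexaazidoplumbate(IV)

The 1 barium counter-ion carries a total charge of +2, so each complex ion is 2−.
Ligand charges: 6×azido (-1 each); total -6. So Pb + (-6) = 2−, giving Pb = +4.
The complex ion is anionic, so lead takes the -ate form plumbate(IV).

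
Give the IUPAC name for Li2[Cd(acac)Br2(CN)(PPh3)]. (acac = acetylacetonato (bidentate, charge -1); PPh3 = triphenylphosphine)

lithium (acetylacetonato)dibromocyano(triphenylphosphine)cadmate(II)

The 2 lithium counter-ions carry a total charge of +2, so each complex ion is 2−.
Ligand charges: 1×acetylacetonato (-1 each), 2×bromo (-1 each), 1×cyano (-1 each), 1×triphenylphosphine (neutral); total -4. So Cd + (-4) = 2−, giving Cd = +2.
Ligands are named alphabetically: acetylacetonato before bromo before cyano before triphenylphosphine.
The complex ion is anionic, so cadmium takes the -ate form cadmate(II).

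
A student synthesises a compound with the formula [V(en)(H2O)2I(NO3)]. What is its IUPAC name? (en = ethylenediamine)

diaqua(ethylenediamine)iodonitratovanadium(II)

There is no counter-ion, so the complex is neutral overall.
Ligand charges: 2×aqua (neutral), 1×ethylenediamine (neutral), 1×iodo (-1 each), 1×nitrato (-1 each); total -2. So V + (-2) = 0, giving V = +2.
Ligands are named alphabetically: aqua before ethylenediamine before iodo before nitrato.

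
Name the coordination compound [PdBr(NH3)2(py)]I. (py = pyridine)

The 1 iodide counter-ion carries a total charge of -1, so each complex ion is 1+.
Ligand charges: 1×bromo (-1 each), 1×pyridine (neutral), 2×ammine (neutral); total -1. So Pd + (-1) = 1+, giving Pd = +2.
Ligands are named alphabetically: ammine before bromo before pyridine.

diamminebromo(pyridine)palladium(II) iodide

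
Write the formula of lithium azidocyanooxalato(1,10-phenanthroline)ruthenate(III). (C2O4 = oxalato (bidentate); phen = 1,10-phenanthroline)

Ligands: 1 azido (N3, -1), 1 oxalato (C2O4, -2), 1 1,10-phenanthroline (phen, neutral), 1 cyano (CN, -1). Ligand charge sum = -4.
With Ru in oxidation state +3, the complex ion is [Ru...]^1−.
Charge balance with lithium (+1) requires 1 complex ion per 1 lithium.

Li[Ru(C2O4)(CN)(N3)(phen)]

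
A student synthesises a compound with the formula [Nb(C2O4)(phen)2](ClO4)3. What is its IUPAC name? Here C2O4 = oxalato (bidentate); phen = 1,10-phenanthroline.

The 3 perchlorate counter-ions carry a total charge of -3, so each complex ion is 3+.
Ligand charges: 1×oxalato (-2 each), 2×1,10-phenanthroline (neutral); total -2. So Nb + (-2) = 3+, giving Nb = +5.
Ligands are named alphabetically: oxalato before phenanthroline.

oxalatobis(1,10-phenanthroline)niobium(V) perchlorate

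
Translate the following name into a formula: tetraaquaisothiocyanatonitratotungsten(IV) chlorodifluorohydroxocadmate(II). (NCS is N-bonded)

Cation [W…]: ligand charges -2, W(IV) ⇒ ion charge 2+.
Anion [Cd…]: ligand charges -4, Cd(II) ⇒ ion charge 2−.
One 2+ cation balances one 2− anion.

[W(H2O)4(NCS)(NO3)][CdClF2(OH)]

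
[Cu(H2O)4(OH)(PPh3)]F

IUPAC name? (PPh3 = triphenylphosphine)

The 1 fluoride counter-ion carries a total charge of -1, so each complex ion is 1+.
Ligand charges: 4×aqua (neutral), 1×triphenylphosphine (neutral), 1×hydroxo (-1 each); total -1. So Cu + (-1) = 1+, giving Cu = +2.
Ligands are named alphabetically: aqua before hydroxo before triphenylphosphine.

tetraaquahydroxo(triphenylphosphine)copper(II) fluoride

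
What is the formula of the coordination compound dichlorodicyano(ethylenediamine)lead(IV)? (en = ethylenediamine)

[PbCl2(CN)2(en)]

Ligands: 2 chloro (Cl, -1), 1 ethylenediamine (en, neutral), 2 cyano (CN, -1). Ligand charge sum = -4.
With Pb in oxidation state +4, the complex ion is [Pb...].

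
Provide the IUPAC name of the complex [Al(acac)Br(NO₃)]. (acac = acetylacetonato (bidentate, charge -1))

(acetylacetonato)bromonitratoaluminium(III)

There is no counter-ion, so the complex is neutral overall.
Ligand charges: 1×bromo (-1 each), 1×nitrato (-1 each), 1×acetylacetonato (-1 each); total -3. So Al + (-3) = 0, giving Al = +3.
Ligands are named alphabetically: acetylacetonato before bromo before nitrato.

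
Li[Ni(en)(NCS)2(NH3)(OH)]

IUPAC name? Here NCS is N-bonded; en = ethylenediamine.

lithium ammine(ethylenediamine)hydroxodiisothiocyanatonickelate(II)

The 1 lithium counter-ion carries a total charge of +1, so each complex ion is 1−.
Ligand charges: 2×isothiocyanato (-1 each), 1×ethylenediamine (neutral), 1×ammine (neutral), 1×hydroxo (-1 each); total -3. So Ni + (-3) = 1−, giving Ni = +2.
Ligands are named alphabetically: ammine before ethylenediamine before hydroxo before isothiocyanato.
The complex ion is anionic, so nickel takes the -ate form nickelate(II).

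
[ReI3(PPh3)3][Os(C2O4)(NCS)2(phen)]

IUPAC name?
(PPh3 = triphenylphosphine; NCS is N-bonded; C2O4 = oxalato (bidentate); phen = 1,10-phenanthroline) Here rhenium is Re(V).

Both ions are complex: the cation is named first with the plain metal name, the anion second with the -ate form; each ion's ligands are alphabetised independently.
Re is given as +5; the cation's ligand charges sum to -3, so the complex cation is 2+.
A 1:1 salt means the anion carries the equal and opposite charge, 2−.
Anion: ligand charges sum to -4; for the ion to be 2−, Os = +2.

triiodotris(triphenylphosphine)rhenium(V) diisothiocyanatooxalato(1,10-phenanthroline)osmate(II)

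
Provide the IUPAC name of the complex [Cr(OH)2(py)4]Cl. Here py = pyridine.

The 1 chloride counter-ion carries a total charge of -1, so each complex ion is 1+.
Ligand charges: 4×pyridine (neutral), 2×hydroxo (-1 each); total -2. So Cr + (-2) = 1+, giving Cr = +3.
Ligands are named alphabetically: hydroxo before pyridine.

dihydroxotetrakis(pyridine)chromium(III) chloride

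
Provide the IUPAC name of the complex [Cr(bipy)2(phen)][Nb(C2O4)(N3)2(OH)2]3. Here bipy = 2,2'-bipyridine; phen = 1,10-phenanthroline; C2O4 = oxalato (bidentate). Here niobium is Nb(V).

bis(2,2'-bipyridine)(1,10-phenanthroline)chromium(III) diazidodihydroxooxalatoniobate(V)

Both ions are complex: the cation is named first with the plain metal name, the anion second with the -ate form; each ion's ligands are alphabetised independently.
Nb is given as +5; the anion's ligand charges sum to -6, so the complex anion is 1−.
With 3 anions per cation, the cation must be 3×1 = 3+.
Cation: ligand charges sum to 0; for the ion to be 3+, Cr = +3.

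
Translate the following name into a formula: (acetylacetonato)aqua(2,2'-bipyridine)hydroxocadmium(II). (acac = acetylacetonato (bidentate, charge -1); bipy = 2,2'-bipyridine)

[Cd(acac)(bipy)(H2O)(OH)]

Ligands: 1 aqua (H2O, neutral), 1 hydroxo (OH, -1), 1 acetylacetonato (acac, -1), 1 2,2'-bipyridine (bipy, neutral). Ligand charge sum = -2.
With Cd in oxidation state +2, the complex ion is [Cd...].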